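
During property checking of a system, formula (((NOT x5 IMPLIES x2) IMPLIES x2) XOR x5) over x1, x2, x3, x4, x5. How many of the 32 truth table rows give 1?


Formula: (((NOT x5 IMPLIES x2) IMPLIES x2) XOR x5) over 5 vars (32 rows)
Evaluate each row (x1, x2, x3, x4, x5 as bits, MSB first):
  row 0 [00000]: (((NOT 0 IMPLIES 0) IMPLIES 0) XOR 0) -> 1
  row 1 [00001]: (((NOT 1 IMPLIES 0) IMPLIES 0) XOR 1) -> 1
  row 2 [00010]: (((NOT 0 IMPLIES 0) IMPLIES 0) XOR 0) -> 1
  row 3 [00011]: (((NOT 1 IMPLIES 0) IMPLIES 0) XOR 1) -> 1
  row 4 [00100]: (((NOT 0 IMPLIES 0) IMPLIES 0) XOR 0) -> 1
  row 5 [00101]: (((NOT 1 IMPLIES 0) IMPLIES 0) XOR 1) -> 1
  row 6 [00110]: (((NOT 0 IMPLIES 0) IMPLIES 0) XOR 0) -> 1
  row 7 [00111]: (((NOT 1 IMPLIES 0) IMPLIES 0) XOR 1) -> 1
  row 8 [01000]: (((NOT 0 IMPLIES 1) IMPLIES 1) XOR 0) -> 1
  row 9 [01001]: (((NOT 1 IMPLIES 1) IMPLIES 1) XOR 1) -> 0
  row 10 [01010]: (((NOT 0 IMPLIES 1) IMPLIES 1) XOR 0) -> 1
  row 11 [01011]: (((NOT 1 IMPLIES 1) IMPLIES 1) XOR 1) -> 0
  row 12 [01100]: (((NOT 0 IMPLIES 1) IMPLIES 1) XOR 0) -> 1
  row 13 [01101]: (((NOT 1 IMPLIES 1) IMPLIES 1) XOR 1) -> 0
  row 14 [01110]: (((NOT 0 IMPLIES 1) IMPLIES 1) XOR 0) -> 1
  row 15 [01111]: (((NOT 1 IMPLIES 1) IMPLIES 1) XOR 1) -> 0
  row 16 [10000]: (((NOT 0 IMPLIES 0) IMPLIES 0) XOR 0) -> 1
  row 17 [10001]: (((NOT 1 IMPLIES 0) IMPLIES 0) XOR 1) -> 1
  row 18 [10010]: (((NOT 0 IMPLIES 0) IMPLIES 0) XOR 0) -> 1
  row 19 [10011]: (((NOT 1 IMPLIES 0) IMPLIES 0) XOR 1) -> 1
  row 20 [10100]: (((NOT 0 IMPLIES 0) IMPLIES 0) XOR 0) -> 1
  row 21 [10101]: (((NOT 1 IMPLIES 0) IMPLIES 0) XOR 1) -> 1
  row 22 [10110]: (((NOT 0 IMPLIES 0) IMPLIES 0) XOR 0) -> 1
  row 23 [10111]: (((NOT 1 IMPLIES 0) IMPLIES 0) XOR 1) -> 1
  row 24 [11000]: (((NOT 0 IMPLIES 1) IMPLIES 1) XOR 0) -> 1
  row 25 [11001]: (((NOT 1 IMPLIES 1) IMPLIES 1) XOR 1) -> 0
  row 26 [11010]: (((NOT 0 IMPLIES 1) IMPLIES 1) XOR 0) -> 1
  row 27 [11011]: (((NOT 1 IMPLIES 1) IMPLIES 1) XOR 1) -> 0
  row 28 [11100]: (((NOT 0 IMPLIES 1) IMPLIES 1) XOR 0) -> 1
  row 29 [11101]: (((NOT 1 IMPLIES 1) IMPLIES 1) XOR 1) -> 0
  row 30 [11110]: (((NOT 0 IMPLIES 1) IMPLIES 1) XOR 0) -> 1
  row 31 [11111]: (((NOT 1 IMPLIES 1) IMPLIES 1) XOR 1) -> 0
Full result column, 8 rows per line (x1,x2 fixed per line; x3,x4,x5 runs 000..111 left to right):
  rows 0-7 [x1,x2=00]: 11111111  (ones: 8)
  rows 8-15 [x1,x2=01]: 10101010  (ones: 4)
  rows 16-23 [x1,x2=10]: 11111111  (ones: 8)
  rows 24-31 [x1,x2=11]: 10101010  (ones: 4)
Count of 1-rows = 8+4+8+4 = 24

24


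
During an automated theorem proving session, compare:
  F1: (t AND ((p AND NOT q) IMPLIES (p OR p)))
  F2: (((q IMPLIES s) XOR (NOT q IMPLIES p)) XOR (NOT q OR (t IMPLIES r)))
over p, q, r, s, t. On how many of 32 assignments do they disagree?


F1 = (t AND ((p AND NOT q) IMPLIES (p OR p)))
F2 = (((q IMPLIES s) XOR (NOT q IMPLIES p)) XOR (NOT q OR (t IMPLIES r)))
Evaluate both on each of 32 rows (bits = p,q,r,s,t):
  row 0 [00000]: F1=0 F2=0 -> 0
  row 1 [00001]: F1=1 F2=0 (differ) -> 1
  row 2 [00010]: F1=0 F2=0 -> 0
  row 3 [00011]: F1=1 F2=0 (differ) -> 1
  row 4 [00100]: F1=0 F2=0 -> 0
  row 5 [00101]: F1=1 F2=0 (differ) -> 1
  row 6 [00110]: F1=0 F2=0 -> 0
  row 7 [00111]: F1=1 F2=0 (differ) -> 1
  row 8 [01000]: F1=0 F2=0 -> 0
  row 9 [01001]: F1=1 F2=1 -> 0
  row 10 [01010]: F1=0 F2=1 (differ) -> 1
  row 11 [01011]: F1=1 F2=0 (differ) -> 1
  row 12 [01100]: F1=0 F2=0 -> 0
  row 13 [01101]: F1=1 F2=0 (differ) -> 1
  row 14 [01110]: F1=0 F2=1 (differ) -> 1
  row 15 [01111]: F1=1 F2=1 -> 0
  row 16 [10000]: F1=0 F2=1 (differ) -> 1
  row 17 [10001]: F1=1 F2=1 -> 0
  row 18 [10010]: F1=0 F2=1 (differ) -> 1
  row 19 [10011]: F1=1 F2=1 -> 0
  row 20 [10100]: F1=0 F2=1 (differ) -> 1
  row 21 [10101]: F1=1 F2=1 -> 0
  row 22 [10110]: F1=0 F2=1 (differ) -> 1
  row 23 [10111]: F1=1 F2=1 -> 0
  row 24 [11000]: F1=0 F2=0 -> 0
  row 25 [11001]: F1=1 F2=1 -> 0
  row 26 [11010]: F1=0 F2=1 (differ) -> 1
  row 27 [11011]: F1=1 F2=0 (differ) -> 1
  row 28 [11100]: F1=0 F2=0 -> 0
  row 29 [11101]: F1=1 F2=0 (differ) -> 1
  row 30 [11110]: F1=0 F2=1 (differ) -> 1
  row 31 [11111]: F1=1 F2=1 -> 0
Full result column, 8 rows per line (p,q fixed per line; r,s,t runs 000..111 left to right):
  rows 0-7 [p,q=00]: 01010101  (ones: 4)
  rows 8-15 [p,q=01]: 00110110  (ones: 4)
  rows 16-23 [p,q=10]: 10101010  (ones: 4)
  rows 24-31 [p,q=11]: 00110110  (ones: 4)
Disagreements = 4+4+4+4 = 16

16


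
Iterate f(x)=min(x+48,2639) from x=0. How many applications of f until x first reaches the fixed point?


Step 1: x=0, cap=2639, increment=48
Step 2: x grows by 48 each step until capped at 2639; fixed point is x=2639
Step 3: iterations = ceil(2639/48) = 55

55


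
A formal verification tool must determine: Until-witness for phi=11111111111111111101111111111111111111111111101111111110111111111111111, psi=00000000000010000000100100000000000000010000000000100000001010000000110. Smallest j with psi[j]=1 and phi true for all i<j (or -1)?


(phi U psi) at 0: need smallest j with psi[j]=1 and phi[i]=1 for all i in [0,j).
Scan from step 0:
  step 0: phi=1, psi=0 -> continue
  step 1: phi=1, psi=0 -> continue
  step 2: phi=1, psi=0 -> continue
  step 3: phi=1, psi=0 -> continue
  step 12: psi=1 and phi held for [0,12) -> witness found
Witness step = 12

12


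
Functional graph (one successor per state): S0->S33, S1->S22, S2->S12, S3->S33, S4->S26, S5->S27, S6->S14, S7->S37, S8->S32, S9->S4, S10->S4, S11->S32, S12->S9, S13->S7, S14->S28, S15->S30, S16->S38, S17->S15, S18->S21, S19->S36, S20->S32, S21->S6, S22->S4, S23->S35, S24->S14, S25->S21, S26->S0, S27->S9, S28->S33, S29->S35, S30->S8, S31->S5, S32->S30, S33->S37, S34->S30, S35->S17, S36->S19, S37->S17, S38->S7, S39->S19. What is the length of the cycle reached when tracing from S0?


Trace from S0 until a state repeats:
  S0 -> S33 -> S37 -> S17 -> S15 -> S30 -> S8 -> S32 -> S30
S30 first seen at step 5, revisited at step 8.
Cycle length = 8 - 5 = 3

3


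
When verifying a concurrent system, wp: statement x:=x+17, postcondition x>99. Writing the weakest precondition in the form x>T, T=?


Formula: wp(x:=E, P) = P[E/x] (substitute E for x in postcondition)
Step 1: Postcondition: x>99
Step 2: Substitute x+17 for x: x+17>99
Step 3: Solve for x: x > 99-17 = 82

82


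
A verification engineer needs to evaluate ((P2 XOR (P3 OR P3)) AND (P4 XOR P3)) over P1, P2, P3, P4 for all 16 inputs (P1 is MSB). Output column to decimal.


Formula: ((P2 XOR (P3 OR P3)) AND (P4 XOR P3)) over P1, P2, P3, P4 (16 rows)
Evaluate each row (bits = P1,P2,P3,P4, MSB first):
  row 0 [0000]: ((0 XOR (0 OR 0)) AND (0 XOR 0)) -> 0
  row 1 [0001]: ((0 XOR (0 OR 0)) AND (1 XOR 0)) -> 0
  row 2 [0010]: ((0 XOR (1 OR 1)) AND (0 XOR 1)) -> 1
  row 3 [0011]: ((0 XOR (1 OR 1)) AND (1 XOR 1)) -> 0
  row 4 [0100]: ((1 XOR (0 OR 0)) AND (0 XOR 0)) -> 0
  row 5 [0101]: ((1 XOR (0 OR 0)) AND (1 XOR 0)) -> 1
  row 6 [0110]: ((1 XOR (1 OR 1)) AND (0 XOR 1)) -> 0
  row 7 [0111]: ((1 XOR (1 OR 1)) AND (1 XOR 1)) -> 0
  row 8 [1000]: ((0 XOR (0 OR 0)) AND (0 XOR 0)) -> 0
  row 9 [1001]: ((0 XOR (0 OR 0)) AND (1 XOR 0)) -> 0
  row 10 [1010]: ((0 XOR (1 OR 1)) AND (0 XOR 1)) -> 1
  row 11 [1011]: ((0 XOR (1 OR 1)) AND (1 XOR 1)) -> 0
  row 12 [1100]: ((1 XOR (0 OR 0)) AND (0 XOR 0)) -> 0
  row 13 [1101]: ((1 XOR (0 OR 0)) AND (1 XOR 0)) -> 1
  row 14 [1110]: ((1 XOR (1 OR 1)) AND (0 XOR 1)) -> 0
  row 15 [1111]: ((1 XOR (1 OR 1)) AND (1 XOR 1)) -> 0
Full result column, 4 rows per line (P1,P2 fixed per line; P3,P4 runs 00..11 left to right):
  rows 0-3 [P1,P2=00]: 0010  = hex 2
  rows 4-7 [P1,P2=01]: 0100  = hex 4
  rows 8-11 [P1,P2=10]: 0010  = hex 2
  rows 12-15 [P1,P2=11]: 0100  = hex 4
Output column (row 0 .. row 15) = 0010010000100100
Output column grouped in 4s = 0010 0100 0010 0100 = 0x2424
Convert to decimal digit by digit (value = value*16 + digit):
  2 -> 2
  2*16 + 4 = 36
  36*16 + 2 = 578
  578*16 + 4 = 9252
Decimal = 9252

9252


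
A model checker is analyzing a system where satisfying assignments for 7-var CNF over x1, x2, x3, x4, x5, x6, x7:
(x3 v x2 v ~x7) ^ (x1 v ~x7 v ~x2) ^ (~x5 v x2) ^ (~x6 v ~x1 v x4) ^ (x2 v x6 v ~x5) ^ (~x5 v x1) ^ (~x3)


CNF with 7 clauses over 7 vars (128 assignments).
An assignment satisfies CNF iff every clause has >=1 true literal.
Check each row (bits = x1,x2,x3,x4,x5,x6,x7; clause T/F shown):
  row 0 [0000000]: clauses=TTTTTTT -> 1
  row 1 [0000001]: clauses=FTTTTTT -> 0
  row 2 [0000010]: clauses=TTTTTTT -> 1
  row 3 [0000011]: clauses=FTTTTTT -> 0
  row 4 [0000100]: clauses=TTFTFFT -> 0
  (every remaining row is evaluated the same way; all 128 results are listed next)
Full result column, 8 rows per line (x1,x2,x3,x4 fixed per line; x5,x6,x7 runs 000..111 left to right):
  rows 0-7 [x1,x2,x3,x4=0000]: 10100000  (ones: 2)
  rows 8-15 [x1,x2,x3,x4=0001]: 10100000  (ones: 2)
  rows 16-23 [x1,x2,x3,x4=0010]: 00000000  (ones: 0)
  rows 24-31 [x1,x2,x3,x4=0011]: 00000000  (ones: 0)
  rows 32-39 [x1,x2,x3,x4=0100]: 10100000  (ones: 2)
  rows 40-47 [x1,x2,x3,x4=0101]: 10100000  (ones: 2)
  rows 48-55 [x1,x2,x3,x4=0110]: 00000000  (ones: 0)
  rows 56-63 [x1,x2,x3,x4=0111]: 00000000  (ones: 0)
  rows 64-71 [x1,x2,x3,x4=1000]: 10000000  (ones: 1)
  rows 72-79 [x1,x2,x3,x4=1001]: 10100000  (ones: 2)
  rows 80-87 [x1,x2,x3,x4=1010]: 00000000  (ones: 0)
  rows 88-95 [x1,x2,x3,x4=1011]: 00000000  (ones: 0)
  rows 96-103 [x1,x2,x3,x4=1100]: 11001100  (ones: 4)
  rows 104-111 [x1,x2,x3,x4=1101]: 11111111  (ones: 8)
  rows 112-119 [x1,x2,x3,x4=1110]: 00000000  (ones: 0)
  rows 120-127 [x1,x2,x3,x4=1111]: 00000000  (ones: 0)
Satisfying assignments = 2+2+0+0+2+2+0+0+1+2+0+0+4+8+0+0 = 23

23


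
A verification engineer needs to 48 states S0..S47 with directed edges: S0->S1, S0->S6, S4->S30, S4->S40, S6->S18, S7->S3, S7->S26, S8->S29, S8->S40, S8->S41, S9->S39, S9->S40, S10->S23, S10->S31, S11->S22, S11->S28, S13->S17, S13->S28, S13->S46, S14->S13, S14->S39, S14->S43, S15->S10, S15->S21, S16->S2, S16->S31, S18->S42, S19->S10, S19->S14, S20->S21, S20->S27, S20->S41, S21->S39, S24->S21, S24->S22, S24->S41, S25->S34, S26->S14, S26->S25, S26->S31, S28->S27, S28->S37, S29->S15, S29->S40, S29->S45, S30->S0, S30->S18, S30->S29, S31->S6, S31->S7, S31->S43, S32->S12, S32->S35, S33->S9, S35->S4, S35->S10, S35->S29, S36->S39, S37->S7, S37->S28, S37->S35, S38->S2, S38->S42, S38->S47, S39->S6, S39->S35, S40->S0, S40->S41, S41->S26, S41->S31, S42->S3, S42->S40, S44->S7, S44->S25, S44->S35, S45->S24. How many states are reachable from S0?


BFS from S0:
  layer 0: {S0}
  layer 1: {S1, S6}
  layer 2: {S18}
  layer 3: {S42}
  layer 4: {S3, S40}
  layer 5: {S41}
  layer 6: {S26, S31}
  layer 7: {S7, S14, S25, S43}
  layer 8: {S13, S34, S39}
  layer 9: {S17, S28, S35, S46}
  layer 10: {S4, S10, S27, S29, S37}
  layer 11: {S15, S23, S30, S45}
  layer 12: {S21, S24}
  layer 13: {S22}
Reachable set: {S0, S1, S3, S4, S6, S7, S10, S13, S14, S15, S17, S18, S21, S22, S23, S24, S25, S26, S27, S28, S29, S30, S31, S34, S35, S37, S39, S40, S41, S42, S43, S45, S46}
Count = 33

33


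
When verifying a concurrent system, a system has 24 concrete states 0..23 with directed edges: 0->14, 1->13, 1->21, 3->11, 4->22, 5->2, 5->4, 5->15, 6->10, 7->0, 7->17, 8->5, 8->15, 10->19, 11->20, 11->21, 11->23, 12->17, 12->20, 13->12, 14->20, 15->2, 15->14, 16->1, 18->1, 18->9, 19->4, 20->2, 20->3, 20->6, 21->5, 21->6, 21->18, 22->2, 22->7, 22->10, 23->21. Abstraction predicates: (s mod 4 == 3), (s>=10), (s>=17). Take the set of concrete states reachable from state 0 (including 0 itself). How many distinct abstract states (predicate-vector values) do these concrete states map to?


BFS from 0:
Concrete reachable: {0, 1, 2, 3, 4, 5, 6, 7, 9, 10, 11, 12, 13, 14, 15, 17, 18, 19, 20, 21, 22, 23}
Abstract via predicates (s mod 4 == 3), (s>=10), (s>=17):
  (0,0,0) <- {0, 1, 2, 4, 5, 6, 9}
  (0,1,0) <- {10, 12, 13, 14}
  (0,1,1) <- {17, 18, 20, 21, 22}
  (1,0,0) <- {3, 7}
  (1,1,0) <- {11, 15}
  (1,1,1) <- {19, 23}
Distinct abstract states = 6

6


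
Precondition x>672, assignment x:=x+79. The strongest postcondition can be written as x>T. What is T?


Formula: sp(P, x:=E) = exists old_x. (x = E[old_x/x]) AND P[old_x/x] (old_x is the value of x before the assignment; eliminate old_x by solving x = E[old_x/x] for old_x)
Step 1: Precondition P: x>672, i.e. old_x > 672
Step 2: Assignment gives x = old_x + 79, so old_x = x - 79
Step 3: Substitute into P: x - 79 > 672
Step 4: Simplify: x > 672+79 = 751

751


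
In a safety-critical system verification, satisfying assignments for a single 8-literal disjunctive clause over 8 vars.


Step 1: Total=2^8=256
Step 2: Unsat when all 8 false: 2^0=1
Step 3: Sat=256-1=255

255


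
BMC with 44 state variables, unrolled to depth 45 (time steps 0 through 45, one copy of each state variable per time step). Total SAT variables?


BMC unrolls to depth k, creating one copy of each state var for steps 0..k.
Step count = 45 + 1 = 46 (steps 0 through 45)
Vars per step = 44
Total = 44 * 46 = 2024

2024


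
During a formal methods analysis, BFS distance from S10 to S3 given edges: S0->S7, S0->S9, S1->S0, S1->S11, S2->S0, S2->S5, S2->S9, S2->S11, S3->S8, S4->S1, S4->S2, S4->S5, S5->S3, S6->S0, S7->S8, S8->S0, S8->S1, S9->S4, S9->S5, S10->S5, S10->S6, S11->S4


BFS layer-by-layer from S10:
  dist 0: {S10}
  dist 1: {S5, S6}
  dist 2: {S0, S3}
  -> S3 reached at distance 2
Shortest path length = 2

2


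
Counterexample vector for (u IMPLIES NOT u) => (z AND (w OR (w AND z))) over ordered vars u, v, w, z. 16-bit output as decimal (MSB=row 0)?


F1 = (u IMPLIES NOT u)
F2 = (z AND (w OR (w AND z)))
Counterexample to F1=>F2 is where F1=1 and F2=0.
Evaluate each row (bits = u,v,w,z, MSB first):
  row 0 [0000]: F1=1 F2=0 -> F1&~F2 -> 1
  row 1 [0001]: F1=1 F2=0 -> F1&~F2 -> 1
  row 2 [0010]: F1=1 F2=0 -> F1&~F2 -> 1
  row 3 [0011]: F1=1 F2=1 -> F1&~F2 -> 0
  row 4 [0100]: F1=1 F2=0 -> F1&~F2 -> 1
  row 5 [0101]: F1=1 F2=0 -> F1&~F2 -> 1
  row 6 [0110]: F1=1 F2=0 -> F1&~F2 -> 1
  row 7 [0111]: F1=1 F2=1 -> F1&~F2 -> 0
  row 8 [1000]: F1=0 F2=0 -> F1&~F2 -> 0
  row 9 [1001]: F1=0 F2=0 -> F1&~F2 -> 0
  row 10 [1010]: F1=0 F2=0 -> F1&~F2 -> 0
  row 11 [1011]: F1=0 F2=1 -> F1&~F2 -> 0
  row 12 [1100]: F1=0 F2=0 -> F1&~F2 -> 0
  row 13 [1101]: F1=0 F2=0 -> F1&~F2 -> 0
  row 14 [1110]: F1=0 F2=0 -> F1&~F2 -> 0
  row 15 [1111]: F1=0 F2=1 -> F1&~F2 -> 0
Full result column, 4 rows per line (u,v fixed per line; w,z runs 00..11 left to right):
  rows 0-3 [u,v=00]: 1110  = hex E
  rows 4-7 [u,v=01]: 1110  = hex E
  rows 8-11 [u,v=10]: 0000  = hex 0
  rows 12-15 [u,v=11]: 0000  = hex 0
Counterexample vector (row 0 .. row 15) = 1110111000000000
Output column grouped in 4s = 1110 1110 0000 0000 = 0xEE00
Convert to decimal digit by digit (value = value*16 + digit):
  E -> 14
  14*16 + 14 (E) = 238
  238*16 + 0 = 3808
  3808*16 + 0 = 60928
Decimal = 60928

60928


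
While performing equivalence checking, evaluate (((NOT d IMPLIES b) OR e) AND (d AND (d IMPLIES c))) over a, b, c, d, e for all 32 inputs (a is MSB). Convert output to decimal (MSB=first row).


Formula: (((NOT d IMPLIES b) OR e) AND (d AND (d IMPLIES c))) over a, b, c, d, e (32 rows)
Evaluate each row (bits = a,b,c,d,e, MSB first):
  row 0 [00000]: (((NOT 0 IMPLIES 0) OR 0) AND (0 AND (0 IMPLIES 0))) -> 0
  row 1 [00001]: (((NOT 0 IMPLIES 0) OR 1) AND (0 AND (0 IMPLIES 0))) -> 0
  row 2 [00010]: (((NOT 1 IMPLIES 0) OR 0) AND (1 AND (1 IMPLIES 0))) -> 0
  row 3 [00011]: (((NOT 1 IMPLIES 0) OR 1) AND (1 AND (1 IMPLIES 0))) -> 0
  row 4 [00100]: (((NOT 0 IMPLIES 0) OR 0) AND (0 AND (0 IMPLIES 1))) -> 0
  row 5 [00101]: (((NOT 0 IMPLIES 0) OR 1) AND (0 AND (0 IMPLIES 1))) -> 0
  row 6 [00110]: (((NOT 1 IMPLIES 0) OR 0) AND (1 AND (1 IMPLIES 1))) -> 1
  row 7 [00111]: (((NOT 1 IMPLIES 0) OR 1) AND (1 AND (1 IMPLIES 1))) -> 1
  row 8 [01000]: (((NOT 0 IMPLIES 1) OR 0) AND (0 AND (0 IMPLIES 0))) -> 0
  row 9 [01001]: (((NOT 0 IMPLIES 1) OR 1) AND (0 AND (0 IMPLIES 0))) -> 0
  row 10 [01010]: (((NOT 1 IMPLIES 1) OR 0) AND (1 AND (1 IMPLIES 0))) -> 0
  row 11 [01011]: (((NOT 1 IMPLIES 1) OR 1) AND (1 AND (1 IMPLIES 0))) -> 0
  row 12 [01100]: (((NOT 0 IMPLIES 1) OR 0) AND (0 AND (0 IMPLIES 1))) -> 0
  row 13 [01101]: (((NOT 0 IMPLIES 1) OR 1) AND (0 AND (0 IMPLIES 1))) -> 0
  row 14 [01110]: (((NOT 1 IMPLIES 1) OR 0) AND (1 AND (1 IMPLIES 1))) -> 1
  row 15 [01111]: (((NOT 1 IMPLIES 1) OR 1) AND (1 AND (1 IMPLIES 1))) -> 1
  row 16 [10000]: (((NOT 0 IMPLIES 0) OR 0) AND (0 AND (0 IMPLIES 0))) -> 0
  row 17 [10001]: (((NOT 0 IMPLIES 0) OR 1) AND (0 AND (0 IMPLIES 0))) -> 0
  row 18 [10010]: (((NOT 1 IMPLIES 0) OR 0) AND (1 AND (1 IMPLIES 0))) -> 0
  row 19 [10011]: (((NOT 1 IMPLIES 0) OR 1) AND (1 AND (1 IMPLIES 0))) -> 0
  row 20 [10100]: (((NOT 0 IMPLIES 0) OR 0) AND (0 AND (0 IMPLIES 1))) -> 0
  row 21 [10101]: (((NOT 0 IMPLIES 0) OR 1) AND (0 AND (0 IMPLIES 1))) -> 0
  row 22 [10110]: (((NOT 1 IMPLIES 0) OR 0) AND (1 AND (1 IMPLIES 1))) -> 1
  row 23 [10111]: (((NOT 1 IMPLIES 0) OR 1) AND (1 AND (1 IMPLIES 1))) -> 1
  row 24 [11000]: (((NOT 0 IMPLIES 1) OR 0) AND (0 AND (0 IMPLIES 0))) -> 0
  row 25 [11001]: (((NOT 0 IMPLIES 1) OR 1) AND (0 AND (0 IMPLIES 0))) -> 0
  row 26 [11010]: (((NOT 1 IMPLIES 1) OR 0) AND (1 AND (1 IMPLIES 0))) -> 0
  row 27 [11011]: (((NOT 1 IMPLIES 1) OR 1) AND (1 AND (1 IMPLIES 0))) -> 0
  row 28 [11100]: (((NOT 0 IMPLIES 1) OR 0) AND (0 AND (0 IMPLIES 1))) -> 0
  row 29 [11101]: (((NOT 0 IMPLIES 1) OR 1) AND (0 AND (0 IMPLIES 1))) -> 0
  row 30 [11110]: (((NOT 1 IMPLIES 1) OR 0) AND (1 AND (1 IMPLIES 1))) -> 1
  row 31 [11111]: (((NOT 1 IMPLIES 1) OR 1) AND (1 AND (1 IMPLIES 1))) -> 1
Full result column, 4 rows per line (a,b,c fixed per line; d,e runs 00..11 left to right):
  rows 0-3 [a,b,c=000]: 0000  = hex 0
  rows 4-7 [a,b,c=001]: 0011  = hex 3
  rows 8-11 [a,b,c=010]: 0000  = hex 0
  rows 12-15 [a,b,c=011]: 0011  = hex 3
  rows 16-19 [a,b,c=100]: 0000  = hex 0
  rows 20-23 [a,b,c=101]: 0011  = hex 3
  rows 24-27 [a,b,c=110]: 0000  = hex 0
  rows 28-31 [a,b,c=111]: 0011  = hex 3
Output column (row 0 .. row 31) = 00000011000000110000001100000011
Output column grouped in 4s = 0000 0011 0000 0011 0000 0011 0000 0011 = 0x03030303
Convert to decimal digit by digit (value = value*16 + digit):
  0 -> 0
  0*16 + 3 = 3
  3*16 + 0 = 48
  48*16 + 3 = 771
  771*16 + 0 = 12336
  12336*16 + 3 = 197379
  197379*16 + 0 = 3158064
  3158064*16 + 3 = 50529027
Decimal = 50529027

50529027


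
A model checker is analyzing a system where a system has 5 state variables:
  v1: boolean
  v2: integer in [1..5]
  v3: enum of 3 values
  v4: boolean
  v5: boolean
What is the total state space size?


State space = product of domain sizes of all variables.
Domain sizes:
  v1 (boolean): 2
  v2 (integer in [1..5]): 5
  v3 (enum of 3 values): 3
  v4 (boolean): 2
  v5 (boolean): 2
Product = 2 * 5 * 3 * 2 * 2 = 120

120


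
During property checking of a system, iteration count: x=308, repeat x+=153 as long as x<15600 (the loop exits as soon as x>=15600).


Step 1: x goes from 308 toward 15600 by 153; the body runs while x<15600, so iterations = ceil((bound-start)/step)
Step 2: Distance=15292
Step 3: ceil(15292/153)=100

100


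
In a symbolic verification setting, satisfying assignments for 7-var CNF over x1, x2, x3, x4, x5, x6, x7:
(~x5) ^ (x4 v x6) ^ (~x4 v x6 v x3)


CNF with 3 clauses over 7 vars (128 assignments).
An assignment satisfies CNF iff every clause has >=1 true literal.
Check each row (bits = x1,x2,x3,x4,x5,x6,x7; clause T/F shown):
  row 0 [0000000]: clauses=TFT -> 0
  row 1 [0000001]: clauses=TFT -> 0
  row 2 [0000010]: clauses=TTT -> 1
  row 3 [0000011]: clauses=TTT -> 1
  row 4 [0000100]: clauses=FFT -> 0
  (every remaining row is evaluated the same way; all 128 results are listed next)
Full result column, 8 rows per line (x1,x2,x3,x4 fixed per line; x5,x6,x7 runs 000..111 left to right):
  rows 0-7 [x1,x2,x3,x4=0000]: 00110000  (ones: 2)
  rows 8-15 [x1,x2,x3,x4=0001]: 00110000  (ones: 2)
  rows 16-23 [x1,x2,x3,x4=0010]: 00110000  (ones: 2)
  rows 24-31 [x1,x2,x3,x4=0011]: 11110000  (ones: 4)
  rows 32-39 [x1,x2,x3,x4=0100]: 00110000  (ones: 2)
  rows 40-47 [x1,x2,x3,x4=0101]: 00110000  (ones: 2)
  rows 48-55 [x1,x2,x3,x4=0110]: 00110000  (ones: 2)
  rows 56-63 [x1,x2,x3,x4=0111]: 11110000  (ones: 4)
  rows 64-71 [x1,x2,x3,x4=1000]: 00110000  (ones: 2)
  rows 72-79 [x1,x2,x3,x4=1001]: 00110000  (ones: 2)
  rows 80-87 [x1,x2,x3,x4=1010]: 00110000  (ones: 2)
  rows 88-95 [x1,x2,x3,x4=1011]: 11110000  (ones: 4)
  rows 96-103 [x1,x2,x3,x4=1100]: 00110000  (ones: 2)
  rows 104-111 [x1,x2,x3,x4=1101]: 00110000  (ones: 2)
  rows 112-119 [x1,x2,x3,x4=1110]: 00110000  (ones: 2)
  rows 120-127 [x1,x2,x3,x4=1111]: 11110000  (ones: 4)
Satisfying assignments = 2+2+2+4+2+2+2+4+2+2+2+4+2+2+2+4 = 40

40


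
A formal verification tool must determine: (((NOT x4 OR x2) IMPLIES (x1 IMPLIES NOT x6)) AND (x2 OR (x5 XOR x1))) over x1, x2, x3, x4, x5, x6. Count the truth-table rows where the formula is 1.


Formula: (((NOT x4 OR x2) IMPLIES (x1 IMPLIES NOT x6)) AND (x2 OR (x5 XOR x1))) over 6 vars (64 rows)
Evaluate each row (x1, x2, x3, x4, x5, x6 as bits, MSB first):
  row 0 [000000]: (((NOT 0 OR 0) IMPLIES (0 IMPLIES NOT 0)) AND (0 OR (0 XOR 0))) -> 0
  row 1 [000001]: (((NOT 0 OR 0) IMPLIES (0 IMPLIES NOT 1)) AND (0 OR (0 XOR 0))) -> 0
  row 2 [000010]: (((NOT 0 OR 0) IMPLIES (0 IMPLIES NOT 0)) AND (0 OR (1 XOR 0))) -> 1
  row 3 [000011]: (((NOT 0 OR 0) IMPLIES (0 IMPLIES NOT 1)) AND (0 OR (1 XOR 0))) -> 1
  row 4 [000100]: (((NOT 1 OR 0) IMPLIES (0 IMPLIES NOT 0)) AND (0 OR (0 XOR 0))) -> 0
  (every remaining row is evaluated the same way; all 64 results are listed next)
Full result column, 8 rows per line (x1,x2,x3 fixed per line; x4,x5,x6 runs 000..111 left to right):
  rows 0-7 [x1,x2,x3=000]: 00110011  (ones: 4)
  rows 8-15 [x1,x2,x3=001]: 00110011  (ones: 4)
  rows 16-23 [x1,x2,x3=010]: 11111111  (ones: 8)
  rows 24-31 [x1,x2,x3=011]: 11111111  (ones: 8)
  rows 32-39 [x1,x2,x3=100]: 10001100  (ones: 3)
  rows 40-47 [x1,x2,x3=101]: 10001100  (ones: 3)
  rows 48-55 [x1,x2,x3=110]: 10101010  (ones: 4)
  rows 56-63 [x1,x2,x3=111]: 10101010  (ones: 4)
Count of 1-rows = 4+4+8+8+3+3+4+4 = 38

38


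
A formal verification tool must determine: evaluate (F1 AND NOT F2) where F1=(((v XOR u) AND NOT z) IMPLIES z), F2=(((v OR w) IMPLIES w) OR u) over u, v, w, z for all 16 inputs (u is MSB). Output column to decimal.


F1 = (((v XOR u) AND NOT z) IMPLIES z)
F2 = (((v OR w) IMPLIES w) OR u)
Counterexample to F1=>F2 is where F1=1 and F2=0.
Evaluate each row (bits = u,v,w,z, MSB first):
  row 0 [0000]: F1=1 F2=1 -> F1&~F2 -> 0
  row 1 [0001]: F1=1 F2=1 -> F1&~F2 -> 0
  row 2 [0010]: F1=1 F2=1 -> F1&~F2 -> 0
  row 3 [0011]: F1=1 F2=1 -> F1&~F2 -> 0
  row 4 [0100]: F1=0 F2=0 -> F1&~F2 -> 0
  row 5 [0101]: F1=1 F2=0 -> F1&~F2 -> 1
  row 6 [0110]: F1=0 F2=1 -> F1&~F2 -> 0
  row 7 [0111]: F1=1 F2=1 -> F1&~F2 -> 0
  row 8 [1000]: F1=0 F2=1 -> F1&~F2 -> 0
  row 9 [1001]: F1=1 F2=1 -> F1&~F2 -> 0
  row 10 [1010]: F1=0 F2=1 -> F1&~F2 -> 0
  row 11 [1011]: F1=1 F2=1 -> F1&~F2 -> 0
  row 12 [1100]: F1=1 F2=1 -> F1&~F2 -> 0
  row 13 [1101]: F1=1 F2=1 -> F1&~F2 -> 0
  row 14 [1110]: F1=1 F2=1 -> F1&~F2 -> 0
  row 15 [1111]: F1=1 F2=1 -> F1&~F2 -> 0
Full result column, 4 rows per line (u,v fixed per line; w,z runs 00..11 left to right):
  rows 0-3 [u,v=00]: 0000  = hex 0
  rows 4-7 [u,v=01]: 0100  = hex 4
  rows 8-11 [u,v=10]: 0000  = hex 0
  rows 12-15 [u,v=11]: 0000  = hex 0
Counterexample vector (row 0 .. row 15) = 0000010000000000
Output column grouped in 4s = 0000 0100 0000 0000 = 0x0400
Convert to decimal digit by digit (value = value*16 + digit):
  0 -> 0
  0*16 + 4 = 4
  4*16 + 0 = 64
  64*16 + 0 = 1024
Decimal = 1024

1024


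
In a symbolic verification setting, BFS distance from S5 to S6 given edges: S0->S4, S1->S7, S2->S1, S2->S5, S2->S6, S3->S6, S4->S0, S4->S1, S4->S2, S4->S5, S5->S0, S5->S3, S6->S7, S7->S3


BFS layer-by-layer from S5:
  dist 0: {S5}
  dist 1: {S0, S3}
  dist 2: {S4, S6}
  -> S6 reached at distance 2
Shortest path length = 2

2


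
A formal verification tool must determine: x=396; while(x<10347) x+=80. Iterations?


Step 1: x goes from 396 toward 10347 by 80; the body runs while x<10347, so iterations = ceil((bound-start)/step)
Step 2: Distance=9951
Step 3: ceil(9951/80)=125

125


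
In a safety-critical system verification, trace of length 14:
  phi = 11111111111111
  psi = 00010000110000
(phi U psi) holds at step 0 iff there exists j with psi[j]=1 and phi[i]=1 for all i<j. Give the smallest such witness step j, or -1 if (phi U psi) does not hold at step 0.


(phi U psi) at 0: need smallest j with psi[j]=1 and phi[i]=1 for all i in [0,j).
Scan from step 0:
  step 0: phi=1, psi=0 -> continue
  step 1: phi=1, psi=0 -> continue
  step 2: phi=1, psi=0 -> continue
  step 3: psi=1 and phi held for [0,3) -> witness found
Witness step = 3

3


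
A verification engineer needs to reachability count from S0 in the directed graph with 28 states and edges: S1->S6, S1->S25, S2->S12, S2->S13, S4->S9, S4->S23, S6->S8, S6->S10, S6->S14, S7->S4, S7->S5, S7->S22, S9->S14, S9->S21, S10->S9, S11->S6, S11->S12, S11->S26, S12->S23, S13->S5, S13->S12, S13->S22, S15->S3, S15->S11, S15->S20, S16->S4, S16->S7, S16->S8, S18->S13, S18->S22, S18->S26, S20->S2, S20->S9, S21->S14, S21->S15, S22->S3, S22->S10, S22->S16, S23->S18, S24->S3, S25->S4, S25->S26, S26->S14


BFS from S0:
  layer 0: {S0}
Reachable set: {S0}
Count = 1

1


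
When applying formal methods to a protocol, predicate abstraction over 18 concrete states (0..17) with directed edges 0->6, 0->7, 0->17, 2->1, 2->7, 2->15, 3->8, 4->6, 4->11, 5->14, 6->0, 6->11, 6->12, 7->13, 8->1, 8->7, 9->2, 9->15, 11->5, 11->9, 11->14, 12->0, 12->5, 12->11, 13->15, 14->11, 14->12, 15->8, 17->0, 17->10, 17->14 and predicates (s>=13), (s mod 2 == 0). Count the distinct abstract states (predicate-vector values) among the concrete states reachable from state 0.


BFS from 0:
Concrete reachable: {0, 1, 2, 5, 6, 7, 8, 9, 10, 11, 12, 13, 14, 15, 17}
Abstract via predicates (s>=13), (s mod 2 == 0):
  (0,0) <- {1, 5, 7, 9, 11}
  (0,1) <- {0, 2, 6, 8, 10, 12}
  (1,0) <- {13, 15, 17}
  (1,1) <- {14}
Distinct abstract states = 4

4


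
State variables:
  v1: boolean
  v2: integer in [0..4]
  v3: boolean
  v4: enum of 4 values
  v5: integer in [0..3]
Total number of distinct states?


State space = product of domain sizes of all variables.
Domain sizes:
  v1 (boolean): 2
  v2 (integer in [0..4]): 5
  v3 (boolean): 2
  v4 (enum of 4 values): 4
  v5 (integer in [0..3]): 4
Product = 2 * 5 * 2 * 4 * 4 = 320

320


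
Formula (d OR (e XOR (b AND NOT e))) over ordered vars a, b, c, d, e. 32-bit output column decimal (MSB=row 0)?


Formula: (d OR (e XOR (b AND NOT e))) over a, b, c, d, e (32 rows)
Evaluate each row (bits = a,b,c,d,e, MSB first):
  row 0 [00000]: (0 OR (0 XOR (0 AND NOT 0))) -> 0
  row 1 [00001]: (0 OR (1 XOR (0 AND NOT 1))) -> 1
  row 2 [00010]: (1 OR (0 XOR (0 AND NOT 0))) -> 1
  row 3 [00011]: (1 OR (1 XOR (0 AND NOT 1))) -> 1
  row 4 [00100]: (0 OR (0 XOR (0 AND NOT 0))) -> 0
  row 5 [00101]: (0 OR (1 XOR (0 AND NOT 1))) -> 1
  row 6 [00110]: (1 OR (0 XOR (0 AND NOT 0))) -> 1
  row 7 [00111]: (1 OR (1 XOR (0 AND NOT 1))) -> 1
  row 8 [01000]: (0 OR (0 XOR (1 AND NOT 0))) -> 1
  row 9 [01001]: (0 OR (1 XOR (1 AND NOT 1))) -> 1
  row 10 [01010]: (1 OR (0 XOR (1 AND NOT 0))) -> 1
  row 11 [01011]: (1 OR (1 XOR (1 AND NOT 1))) -> 1
  row 12 [01100]: (0 OR (0 XOR (1 AND NOT 0))) -> 1
  row 13 [01101]: (0 OR (1 XOR (1 AND NOT 1))) -> 1
  row 14 [01110]: (1 OR (0 XOR (1 AND NOT 0))) -> 1
  row 15 [01111]: (1 OR (1 XOR (1 AND NOT 1))) -> 1
  row 16 [10000]: (0 OR (0 XOR (0 AND NOT 0))) -> 0
  row 17 [10001]: (0 OR (1 XOR (0 AND NOT 1))) -> 1
  row 18 [10010]: (1 OR (0 XOR (0 AND NOT 0))) -> 1
  row 19 [10011]: (1 OR (1 XOR (0 AND NOT 1))) -> 1
  row 20 [10100]: (0 OR (0 XOR (0 AND NOT 0))) -> 0
  row 21 [10101]: (0 OR (1 XOR (0 AND NOT 1))) -> 1
  row 22 [10110]: (1 OR (0 XOR (0 AND NOT 0))) -> 1
  row 23 [10111]: (1 OR (1 XOR (0 AND NOT 1))) -> 1
  row 24 [11000]: (0 OR (0 XOR (1 AND NOT 0))) -> 1
  row 25 [11001]: (0 OR (1 XOR (1 AND NOT 1))) -> 1
  row 26 [11010]: (1 OR (0 XOR (1 AND NOT 0))) -> 1
  row 27 [11011]: (1 OR (1 XOR (1 AND NOT 1))) -> 1
  row 28 [11100]: (0 OR (0 XOR (1 AND NOT 0))) -> 1
  row 29 [11101]: (0 OR (1 XOR (1 AND NOT 1))) -> 1
  row 30 [11110]: (1 OR (0 XOR (1 AND NOT 0))) -> 1
  row 31 [11111]: (1 OR (1 XOR (1 AND NOT 1))) -> 1
Full result column, 4 rows per line (a,b,c fixed per line; d,e runs 00..11 left to right):
  rows 0-3 [a,b,c=000]: 0111  = hex 7
  rows 4-7 [a,b,c=001]: 0111  = hex 7
  rows 8-11 [a,b,c=010]: 1111  = hex F
  rows 12-15 [a,b,c=011]: 1111  = hex F
  rows 16-19 [a,b,c=100]: 0111  = hex 7
  rows 20-23 [a,b,c=101]: 0111  = hex 7
  rows 24-27 [a,b,c=110]: 1111  = hex F
  rows 28-31 [a,b,c=111]: 1111  = hex F
Output column (row 0 .. row 31) = 01110111111111110111011111111111
Output column grouped in 4s = 0111 0111 1111 1111 0111 0111 1111 1111 = 0x77FF77FF
Convert to decimal digit by digit (value = value*16 + digit):
  7 -> 7
  7*16 + 7 = 119
  119*16 + 15 (F) = 1919
  1919*16 + 15 (F) = 30719
  30719*16 + 7 = 491511
  491511*16 + 7 = 7864183
  7864183*16 + 15 (F) = 125826943
  125826943*16 + 15 (F) = 2013231103
Decimal = 2013231103

2013231103


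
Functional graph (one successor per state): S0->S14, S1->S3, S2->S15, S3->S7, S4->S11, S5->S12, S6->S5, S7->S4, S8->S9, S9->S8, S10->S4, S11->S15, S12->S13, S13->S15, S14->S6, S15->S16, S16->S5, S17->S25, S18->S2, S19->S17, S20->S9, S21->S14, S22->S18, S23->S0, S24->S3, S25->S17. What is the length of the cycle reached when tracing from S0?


Trace from S0 until a state repeats:
  S0 -> S14 -> S6 -> S5 -> S12 -> S13 -> S15 -> S16 -> S5
S5 first seen at step 3, revisited at step 8.
Cycle length = 8 - 3 = 5

5


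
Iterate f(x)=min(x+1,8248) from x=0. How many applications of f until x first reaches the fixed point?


Step 1: x=0, cap=8248, increment=1
Step 2: x grows by 1 each step until capped at 8248; fixed point is x=8248
Step 3: iterations = ceil(8248/1) = 8248

8248


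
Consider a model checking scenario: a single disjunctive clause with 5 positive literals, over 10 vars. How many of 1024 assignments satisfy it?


Step 1: Total=2^10=1024
Step 2: Unsat when all 5 false: 2^5=32
Step 3: Sat=1024-32=992

992


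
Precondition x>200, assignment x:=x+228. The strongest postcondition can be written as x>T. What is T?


Formula: sp(P, x:=E) = exists old_x. (x = E[old_x/x]) AND P[old_x/x] (old_x is the value of x before the assignment; eliminate old_x by solving x = E[old_x/x] for old_x)
Step 1: Precondition P: x>200, i.e. old_x > 200
Step 2: Assignment gives x = old_x + 228, so old_x = x - 228
Step 3: Substitute into P: x - 228 > 200
Step 4: Simplify: x > 200+228 = 428

428


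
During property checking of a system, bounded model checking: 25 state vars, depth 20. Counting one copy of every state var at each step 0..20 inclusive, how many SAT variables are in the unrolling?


BMC unrolls to depth k, creating one copy of each state var for steps 0..k.
Step count = 20 + 1 = 21 (steps 0 through 20)
Vars per step = 25
Total = 25 * 21 = 525

525


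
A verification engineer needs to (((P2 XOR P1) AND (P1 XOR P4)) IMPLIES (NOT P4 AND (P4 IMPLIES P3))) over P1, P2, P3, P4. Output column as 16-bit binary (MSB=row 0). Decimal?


Formula: (((P2 XOR P1) AND (P1 XOR P4)) IMPLIES (NOT P4 AND (P4 IMPLIES P3))) over P1, P2, P3, P4 (16 rows)
Evaluate each row (bits = P1,P2,P3,P4, MSB first):
  row 0 [0000]: (((0 XOR 0) AND (0 XOR 0)) IMPLIES (NOT 0 AND (0 IMPLIES 0))) -> 1
  row 1 [0001]: (((0 XOR 0) AND (0 XOR 1)) IMPLIES (NOT 1 AND (1 IMPLIES 0))) -> 1
  row 2 [0010]: (((0 XOR 0) AND (0 XOR 0)) IMPLIES (NOT 0 AND (0 IMPLIES 1))) -> 1
  row 3 [0011]: (((0 XOR 0) AND (0 XOR 1)) IMPLIES (NOT 1 AND (1 IMPLIES 1))) -> 1
  row 4 [0100]: (((1 XOR 0) AND (0 XOR 0)) IMPLIES (NOT 0 AND (0 IMPLIES 0))) -> 1
  row 5 [0101]: (((1 XOR 0) AND (0 XOR 1)) IMPLIES (NOT 1 AND (1 IMPLIES 0))) -> 0
  row 6 [0110]: (((1 XOR 0) AND (0 XOR 0)) IMPLIES (NOT 0 AND (0 IMPLIES 1))) -> 1
  row 7 [0111]: (((1 XOR 0) AND (0 XOR 1)) IMPLIES (NOT 1 AND (1 IMPLIES 1))) -> 0
  row 8 [1000]: (((0 XOR 1) AND (1 XOR 0)) IMPLIES (NOT 0 AND (0 IMPLIES 0))) -> 1
  row 9 [1001]: (((0 XOR 1) AND (1 XOR 1)) IMPLIES (NOT 1 AND (1 IMPLIES 0))) -> 1
  row 10 [1010]: (((0 XOR 1) AND (1 XOR 0)) IMPLIES (NOT 0 AND (0 IMPLIES 1))) -> 1
  row 11 [1011]: (((0 XOR 1) AND (1 XOR 1)) IMPLIES (NOT 1 AND (1 IMPLIES 1))) -> 1
  row 12 [1100]: (((1 XOR 1) AND (1 XOR 0)) IMPLIES (NOT 0 AND (0 IMPLIES 0))) -> 1
  row 13 [1101]: (((1 XOR 1) AND (1 XOR 1)) IMPLIES (NOT 1 AND (1 IMPLIES 0))) -> 1
  row 14 [1110]: (((1 XOR 1) AND (1 XOR 0)) IMPLIES (NOT 0 AND (0 IMPLIES 1))) -> 1
  row 15 [1111]: (((1 XOR 1) AND (1 XOR 1)) IMPLIES (NOT 1 AND (1 IMPLIES 1))) -> 1
Full result column, 4 rows per line (P1,P2 fixed per line; P3,P4 runs 00..11 left to right):
  rows 0-3 [P1,P2=00]: 1111  = hex F
  rows 4-7 [P1,P2=01]: 1010  = hex A
  rows 8-11 [P1,P2=10]: 1111  = hex F
  rows 12-15 [P1,P2=11]: 1111  = hex F
Output column (row 0 .. row 15) = 1111101011111111
Output column grouped in 4s = 1111 1010 1111 1111 = 0xFAFF
Convert to decimal digit by digit (value = value*16 + digit):
  F -> 15
  15*16 + 10 (A) = 250
  250*16 + 15 (F) = 4015
  4015*16 + 15 (F) = 64255
Decimal = 64255

64255


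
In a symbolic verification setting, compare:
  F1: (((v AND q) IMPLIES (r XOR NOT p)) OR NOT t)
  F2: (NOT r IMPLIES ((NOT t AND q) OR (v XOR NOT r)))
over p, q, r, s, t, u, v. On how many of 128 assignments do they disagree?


F1 = (((v AND q) IMPLIES (r XOR NOT p)) OR NOT t)
F2 = (NOT r IMPLIES ((NOT t AND q) OR (v XOR NOT r)))
Evaluate both on each of 128 rows (bits = p,q,r,s,t,u,v):
  row 0 [0000000]: F1=1 F2=1 -> 0
  row 1 [0000001]: F1=1 F2=0 (differ) -> 1
  row 2 [0000010]: F1=1 F2=1 -> 0
  row 3 [0000011]: F1=1 F2=0 (differ) -> 1
  row 4 [0000100]: F1=1 F2=1 -> 0
  (every remaining row is evaluated the same way; all 128 results are listed next)
Full result column, 8 rows per line (p,q,r,s fixed per line; t,u,v runs 000..111 left to right):
  rows 0-7 [p,q,r,s=0000]: 01010101  (ones: 4)
  rows 8-15 [p,q,r,s=0001]: 01010101  (ones: 4)
  rows 16-23 [p,q,r,s=0010]: 00000000  (ones: 0)
  rows 24-31 [p,q,r,s=0011]: 00000000  (ones: 0)
  rows 32-39 [p,q,r,s=0100]: 00000101  (ones: 2)
  rows 40-47 [p,q,r,s=0101]: 00000101  (ones: 2)
  rows 48-55 [p,q,r,s=0110]: 00000101  (ones: 2)
  rows 56-63 [p,q,r,s=0111]: 00000101  (ones: 2)
  rows 64-71 [p,q,r,s=1000]: 01010101  (ones: 4)
  rows 72-79 [p,q,r,s=1001]: 01010101  (ones: 4)
  rows 80-87 [p,q,r,s=1010]: 00000000  (ones: 0)
  rows 88-95 [p,q,r,s=1011]: 00000000  (ones: 0)
  rows 96-103 [p,q,r,s=1100]: 00000000  (ones: 0)
  rows 104-111 [p,q,r,s=1101]: 00000000  (ones: 0)
  rows 112-119 [p,q,r,s=1110]: 00000000  (ones: 0)
  rows 120-127 [p,q,r,s=1111]: 00000000  (ones: 0)
Disagreements = 4+4+0+0+2+2+2+2+4+4+0+0+0+0+0+0 = 24

24


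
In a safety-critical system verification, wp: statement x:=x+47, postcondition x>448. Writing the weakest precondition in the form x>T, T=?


Formula: wp(x:=E, P) = P[E/x] (substitute E for x in postcondition)
Step 1: Postcondition: x>448
Step 2: Substitute x+47 for x: x+47>448
Step 3: Solve for x: x > 448-47 = 401

401


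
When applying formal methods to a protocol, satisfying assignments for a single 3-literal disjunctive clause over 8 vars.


Step 1: Total=2^8=256
Step 2: Unsat when all 3 false: 2^5=32
Step 3: Sat=256-32=224

224


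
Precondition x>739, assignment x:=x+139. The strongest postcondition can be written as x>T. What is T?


Formula: sp(P, x:=E) = exists old_x. (x = E[old_x/x]) AND P[old_x/x] (old_x is the value of x before the assignment; eliminate old_x by solving x = E[old_x/x] for old_x)
Step 1: Precondition P: x>739, i.e. old_x > 739
Step 2: Assignment gives x = old_x + 139, so old_x = x - 139
Step 3: Substitute into P: x - 139 > 739
Step 4: Simplify: x > 739+139 = 878

878


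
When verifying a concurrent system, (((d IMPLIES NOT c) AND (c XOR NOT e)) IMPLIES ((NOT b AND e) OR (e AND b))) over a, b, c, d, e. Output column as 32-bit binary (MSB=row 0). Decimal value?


Formula: (((d IMPLIES NOT c) AND (c XOR NOT e)) IMPLIES ((NOT b AND e) OR (e AND b))) over a, b, c, d, e (32 rows)
Evaluate each row (bits = a,b,c,d,e, MSB first):
  row 0 [00000]: (((0 IMPLIES NOT 0) AND (0 XOR NOT 0)) IMPLIES ((NOT 0 AND 0) OR (0 AND 0))) -> 0
  row 1 [00001]: (((0 IMPLIES NOT 0) AND (0 XOR NOT 1)) IMPLIES ((NOT 0 AND 1) OR (1 AND 0))) -> 1
  row 2 [00010]: (((1 IMPLIES NOT 0) AND (0 XOR NOT 0)) IMPLIES ((NOT 0 AND 0) OR (0 AND 0))) -> 0
  row 3 [00011]: (((1 IMPLIES NOT 0) AND (0 XOR NOT 1)) IMPLIES ((NOT 0 AND 1) OR (1 AND 0))) -> 1
  row 4 [00100]: (((0 IMPLIES NOT 1) AND (1 XOR NOT 0)) IMPLIES ((NOT 0 AND 0) OR (0 AND 0))) -> 1
  row 5 [00101]: (((0 IMPLIES NOT 1) AND (1 XOR NOT 1)) IMPLIES ((NOT 0 AND 1) OR (1 AND 0))) -> 1
  row 6 [00110]: (((1 IMPLIES NOT 1) AND (1 XOR NOT 0)) IMPLIES ((NOT 0 AND 0) OR (0 AND 0))) -> 1
  row 7 [00111]: (((1 IMPLIES NOT 1) AND (1 XOR NOT 1)) IMPLIES ((NOT 0 AND 1) OR (1 AND 0))) -> 1
  row 8 [01000]: (((0 IMPLIES NOT 0) AND (0 XOR NOT 0)) IMPLIES ((NOT 1 AND 0) OR (0 AND 1))) -> 0
  row 9 [01001]: (((0 IMPLIES NOT 0) AND (0 XOR NOT 1)) IMPLIES ((NOT 1 AND 1) OR (1 AND 1))) -> 1
  row 10 [01010]: (((1 IMPLIES NOT 0) AND (0 XOR NOT 0)) IMPLIES ((NOT 1 AND 0) OR (0 AND 1))) -> 0
  row 11 [01011]: (((1 IMPLIES NOT 0) AND (0 XOR NOT 1)) IMPLIES ((NOT 1 AND 1) OR (1 AND 1))) -> 1
  row 12 [01100]: (((0 IMPLIES NOT 1) AND (1 XOR NOT 0)) IMPLIES ((NOT 1 AND 0) OR (0 AND 1))) -> 1
  row 13 [01101]: (((0 IMPLIES NOT 1) AND (1 XOR NOT 1)) IMPLIES ((NOT 1 AND 1) OR (1 AND 1))) -> 1
  row 14 [01110]: (((1 IMPLIES NOT 1) AND (1 XOR NOT 0)) IMPLIES ((NOT 1 AND 0) OR (0 AND 1))) -> 1
  row 15 [01111]: (((1 IMPLIES NOT 1) AND (1 XOR NOT 1)) IMPLIES ((NOT 1 AND 1) OR (1 AND 1))) -> 1
  row 16 [10000]: (((0 IMPLIES NOT 0) AND (0 XOR NOT 0)) IMPLIES ((NOT 0 AND 0) OR (0 AND 0))) -> 0
  row 17 [10001]: (((0 IMPLIES NOT 0) AND (0 XOR NOT 1)) IMPLIES ((NOT 0 AND 1) OR (1 AND 0))) -> 1
  row 18 [10010]: (((1 IMPLIES NOT 0) AND (0 XOR NOT 0)) IMPLIES ((NOT 0 AND 0) OR (0 AND 0))) -> 0
  row 19 [10011]: (((1 IMPLIES NOT 0) AND (0 XOR NOT 1)) IMPLIES ((NOT 0 AND 1) OR (1 AND 0))) -> 1
  row 20 [10100]: (((0 IMPLIES NOT 1) AND (1 XOR NOT 0)) IMPLIES ((NOT 0 AND 0) OR (0 AND 0))) -> 1
  row 21 [10101]: (((0 IMPLIES NOT 1) AND (1 XOR NOT 1)) IMPLIES ((NOT 0 AND 1) OR (1 AND 0))) -> 1
  row 22 [10110]: (((1 IMPLIES NOT 1) AND (1 XOR NOT 0)) IMPLIES ((NOT 0 AND 0) OR (0 AND 0))) -> 1
  row 23 [10111]: (((1 IMPLIES NOT 1) AND (1 XOR NOT 1)) IMPLIES ((NOT 0 AND 1) OR (1 AND 0))) -> 1
  row 24 [11000]: (((0 IMPLIES NOT 0) AND (0 XOR NOT 0)) IMPLIES ((NOT 1 AND 0) OR (0 AND 1))) -> 0
  row 25 [11001]: (((0 IMPLIES NOT 0) AND (0 XOR NOT 1)) IMPLIES ((NOT 1 AND 1) OR (1 AND 1))) -> 1
  row 26 [11010]: (((1 IMPLIES NOT 0) AND (0 XOR NOT 0)) IMPLIES ((NOT 1 AND 0) OR (0 AND 1))) -> 0
  row 27 [11011]: (((1 IMPLIES NOT 0) AND (0 XOR NOT 1)) IMPLIES ((NOT 1 AND 1) OR (1 AND 1))) -> 1
  row 28 [11100]: (((0 IMPLIES NOT 1) AND (1 XOR NOT 0)) IMPLIES ((NOT 1 AND 0) OR (0 AND 1))) -> 1
  row 29 [11101]: (((0 IMPLIES NOT 1) AND (1 XOR NOT 1)) IMPLIES ((NOT 1 AND 1) OR (1 AND 1))) -> 1
  row 30 [11110]: (((1 IMPLIES NOT 1) AND (1 XOR NOT 0)) IMPLIES ((NOT 1 AND 0) OR (0 AND 1))) -> 1
  row 31 [11111]: (((1 IMPLIES NOT 1) AND (1 XOR NOT 1)) IMPLIES ((NOT 1 AND 1) OR (1 AND 1))) -> 1
Full result column, 4 rows per line (a,b,c fixed per line; d,e runs 00..11 left to right):
  rows 0-3 [a,b,c=000]: 0101  = hex 5
  rows 4-7 [a,b,c=001]: 1111  = hex F
  rows 8-11 [a,b,c=010]: 0101  = hex 5
  rows 12-15 [a,b,c=011]: 1111  = hex F
  rows 16-19 [a,b,c=100]: 0101  = hex 5
  rows 20-23 [a,b,c=101]: 1111  = hex F
  rows 24-27 [a,b,c=110]: 0101  = hex 5
  rows 28-31 [a,b,c=111]: 1111  = hex F
Output column (row 0 .. row 31) = 01011111010111110101111101011111
Output column grouped in 4s = 0101 1111 0101 1111 0101 1111 0101 1111 = 0x5F5F5F5F
Convert to decimal digit by digit (value = value*16 + digit):
  5 -> 5
  5*16 + 15 (F) = 95
  95*16 + 5 = 1525
  1525*16 + 15 (F) = 24415
  24415*16 + 5 = 390645
  390645*16 + 15 (F) = 6250335
  6250335*16 + 5 = 100005365
  100005365*16 + 15 (F) = 1600085855
Decimal = 1600085855

1600085855
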